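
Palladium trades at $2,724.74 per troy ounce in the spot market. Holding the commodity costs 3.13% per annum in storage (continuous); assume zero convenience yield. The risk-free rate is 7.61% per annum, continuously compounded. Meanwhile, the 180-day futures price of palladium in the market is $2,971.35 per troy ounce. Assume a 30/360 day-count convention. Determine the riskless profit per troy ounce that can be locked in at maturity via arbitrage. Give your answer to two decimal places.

Fair futures: F* = S·e^(carry·T), with carry = (r + u) = 0.0761 + 0.0313 = 0.1074
F* = 2724.74 · e^(0.1074 × 180/360) = 2724.74 · e^0.05370000 = 2724.74 × 1.05516800 = $2875.0585
Market $2971.35 > fair $2875.0585: forward overpriced → cash-and-carry (buy spot, short the forward).
At maturity, profit = |F_mkt − F*| = |2971.35 − 2875.0585| = $96.29 per troy ounce

$96.29 per troy ounce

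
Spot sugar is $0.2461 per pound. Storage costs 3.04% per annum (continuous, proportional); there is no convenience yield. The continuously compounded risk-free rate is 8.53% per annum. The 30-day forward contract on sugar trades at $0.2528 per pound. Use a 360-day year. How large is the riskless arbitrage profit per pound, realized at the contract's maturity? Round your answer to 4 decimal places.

$0.0043 per pound

Fair forward: F* = S·e^(carry·T), with carry = (r + u) = 0.0853 + 0.0304 = 0.1157
F* = 0.2461 · e^(0.1157 × 30/360) = 0.2461 · e^0.009642 = 0.2461 × 1.009689 = $0.2485
Market $0.2528 > fair $0.2485: forward overpriced → cash-and-carry (buy spot, short the forward).
At maturity, profit = |F_mkt − F*| = |0.2528 − 0.2485| = $0.0043 per pound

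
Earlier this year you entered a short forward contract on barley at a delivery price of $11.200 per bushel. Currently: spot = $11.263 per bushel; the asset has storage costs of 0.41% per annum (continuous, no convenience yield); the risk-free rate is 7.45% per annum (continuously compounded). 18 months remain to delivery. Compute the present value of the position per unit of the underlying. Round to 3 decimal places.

-$1.317 per bushel

Current fair forward for the remaining 18 months: F = S·e^((r + u)·T), (r + u) = 0.0745 + 0.0041 = 0.0786
F = 11.263 · e^(0.0786 × 18/12) = 11.263 × 1.125132 = 12.6724
Value of long forward = (F − K)·e^(−rT) = (12.6724 − 11.200) · e^(−0.0745·18/12)
= 1.4724 × 0.894268 = 1.317
Short position value = −(long value) = -$1.317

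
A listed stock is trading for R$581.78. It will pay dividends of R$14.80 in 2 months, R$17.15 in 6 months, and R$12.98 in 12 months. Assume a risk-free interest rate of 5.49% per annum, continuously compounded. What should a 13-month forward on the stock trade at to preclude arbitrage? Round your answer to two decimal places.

R$571.12

PV(dividends) I = 14.80·e^(−0.0549·2/12) + 17.15·e^(−0.0549·6/12) + 12.98·e^(−0.0549·12/12)
I = 14.6652 + 16.6856 + 12.2866 = 43.6374
F = (S − I)·e^(rT) = (581.78 − 43.6374) · e^(0.0549·13/12)
= 538.1426 · e^0.059475 = 538.1426 × 1.061279 = R$571.12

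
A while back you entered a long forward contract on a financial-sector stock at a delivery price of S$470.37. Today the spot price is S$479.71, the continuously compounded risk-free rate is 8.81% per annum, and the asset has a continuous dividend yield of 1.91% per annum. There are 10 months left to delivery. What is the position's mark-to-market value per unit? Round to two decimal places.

Current fair forward for the remaining 10 months: F = S·e^((r − q)·T), (r − q) = 0.0881 − 0.0191 = 0.0690
F = 479.71 · e^(0.0690 × 10/12) = 479.71 × 1.059185 = 508.1016
Value of long forward = (F − K)·e^(−rT) = (508.1016 − 470.37) · e^(−0.0881·10/12)
= 37.7316 × 0.929214 = 35.06

S$35.06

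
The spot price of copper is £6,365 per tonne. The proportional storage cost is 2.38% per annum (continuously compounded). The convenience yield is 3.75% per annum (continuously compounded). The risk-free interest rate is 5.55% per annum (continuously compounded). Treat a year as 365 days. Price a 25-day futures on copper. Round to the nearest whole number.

£6,383 per tonne

Net carry = r + u − y = 0.0555 + 0.0238 − 0.0375 = 0.0418
F = S·e^((r+u−y)T) = 6365 · e^(0.0418 × 25/365) = 6365 · e^0.002863
= 6365 × 1.002867 = £6,383 per tonne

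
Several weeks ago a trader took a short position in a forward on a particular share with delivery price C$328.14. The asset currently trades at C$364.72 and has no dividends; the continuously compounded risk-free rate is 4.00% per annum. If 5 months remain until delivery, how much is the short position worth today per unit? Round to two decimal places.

Current fair forward for the remaining 5 months: F = S·e^(r·T), r = 0.0400
F = 364.72 · e^(0.0400 × 5/12) = 364.72 × 1.016806 = 370.8495
Value of long forward = (F − K)·e^(−rT) = (370.8495 − 328.14) · e^(−0.0400·5/12)
= 42.7095 × 0.983471 = 42.00
Short position value = −(long value) = -C$42.00

-C$42.00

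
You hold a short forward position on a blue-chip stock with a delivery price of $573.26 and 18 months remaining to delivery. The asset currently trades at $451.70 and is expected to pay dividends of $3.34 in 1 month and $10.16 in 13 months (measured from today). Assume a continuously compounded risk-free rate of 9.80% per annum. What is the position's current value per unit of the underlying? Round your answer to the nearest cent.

PV(remaining dividends) I = 3.34·e^(−0.0980·1/12) + 10.16·e^(−0.0980·13/12) = 12.4495
Current forward F = (S − I)·e^(rT) = (451.70 − 12.4495)·e^(0.0980·18/12) = 439.2505 × 1.158354 = 508.8076
Value (long) = (F − K)·e^(−rT) = (508.8076 − 573.26) × 0.863294 = -55.6414
Short position value = −(long value) = $55.64

$55.64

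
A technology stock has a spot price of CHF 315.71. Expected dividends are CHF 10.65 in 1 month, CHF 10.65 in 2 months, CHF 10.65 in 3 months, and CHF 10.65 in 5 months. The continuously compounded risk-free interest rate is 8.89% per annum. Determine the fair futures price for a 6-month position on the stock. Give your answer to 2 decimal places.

PV(dividends) I = 10.65·e^(−0.0889·1/12) + 10.65·e^(−0.0889·2/12) + 10.65·e^(−0.0889·3/12) + 10.65·e^(−0.0889·5/12)
I = 10.5714 + 10.4934 + 10.4159 + 10.2627 = 41.7434
F = (S − I)·e^(rT) = (315.71 − 41.7434) · e^(0.0889·6/12)
= 273.9666 · e^0.044450 = 273.9666 × 1.045453 = CHF 286.42

CHF 286.42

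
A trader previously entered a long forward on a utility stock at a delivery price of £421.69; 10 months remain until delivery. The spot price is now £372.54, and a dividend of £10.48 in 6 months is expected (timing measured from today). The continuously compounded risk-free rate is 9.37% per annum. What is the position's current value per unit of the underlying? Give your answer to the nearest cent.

PV(remaining dividends) I = 10.48·e^(−0.0937·6/12) = 10.0003
Current forward F = (S − I)·e^(rT) = (372.54 − 10.0003)·e^(0.0937·10/12) = 362.5397 × 1.081213 = 391.9826
Value (long) = (F − K)·e^(−rT) = (391.9826 − 421.69) × 0.924887 = -27.4760
Value = -£27.48

-£27.48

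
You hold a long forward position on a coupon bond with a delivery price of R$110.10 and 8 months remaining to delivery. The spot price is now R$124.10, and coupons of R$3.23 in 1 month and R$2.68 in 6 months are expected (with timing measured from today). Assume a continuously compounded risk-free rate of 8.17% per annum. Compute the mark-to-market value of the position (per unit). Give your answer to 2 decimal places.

PV(remaining coupons) I = 3.23·e^(−0.0817·1/12) + 2.68·e^(−0.0817·6/12) = 5.7808
Current forward F = (S − I)·e^(rT) = (124.10 − 5.7808)·e^(0.0817·8/12) = 118.3192 × 1.055977 = 124.9424
Value (long) = (F − K)·e^(−rT) = (124.9424 − 110.10) × 0.946990 = 14.0556
Value = R$14.06

R$14.06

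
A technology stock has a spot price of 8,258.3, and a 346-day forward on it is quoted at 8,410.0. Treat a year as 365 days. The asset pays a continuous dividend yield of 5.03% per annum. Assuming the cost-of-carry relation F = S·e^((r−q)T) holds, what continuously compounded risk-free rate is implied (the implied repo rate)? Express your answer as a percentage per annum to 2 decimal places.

From F = S·e^((r−q)T): (r − q) = ln(F/S)/T
ln(8410.0/8258.3) = ln(1.018369) = 0.018202
(r − q) = 0.018202 / (346/365) = 0.019202
r = ln(F/S)/T + q = 0.019202 + 0.0503 = 0.069502
r = 6.95%

6.95%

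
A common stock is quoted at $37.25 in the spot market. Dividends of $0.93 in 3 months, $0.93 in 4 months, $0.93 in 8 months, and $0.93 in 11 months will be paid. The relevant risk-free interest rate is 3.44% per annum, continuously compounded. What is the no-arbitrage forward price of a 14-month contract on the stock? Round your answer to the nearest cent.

$34.97

PV(dividends) I = 0.93·e^(−0.0344·3/12) + 0.93·e^(−0.0344·4/12) + 0.93·e^(−0.0344·8/12) + 0.93·e^(−0.0344·11/12)
I = 0.9220 + 0.9194 + 0.9089 + 0.9011 = 3.6514
F = (S − I)·e^(rT) = (37.25 − 3.6514) · e^(0.0344·14/12)
= 33.5986 · e^0.040133 = 33.5986 × 1.040949 = $34.97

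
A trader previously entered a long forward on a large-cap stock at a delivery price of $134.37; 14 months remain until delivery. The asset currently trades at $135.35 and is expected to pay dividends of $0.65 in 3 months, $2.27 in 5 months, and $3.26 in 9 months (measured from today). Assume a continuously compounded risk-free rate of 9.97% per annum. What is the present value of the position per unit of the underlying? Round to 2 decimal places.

$9.90

PV(remaining dividends) I = 0.65·e^(−0.0997·3/12) + 2.27·e^(−0.0997·5/12) + 3.26·e^(−0.0997·9/12) = 5.8368
Current forward F = (S − I)·e^(rT) = (135.35 − 5.8368)·e^(0.0997·14/12) = 129.5132 × 1.123352 = 145.4889
Value (long) = (F − K)·e^(−rT) = (145.4889 − 134.37) × 0.890193 = 9.8980
Value = $9.90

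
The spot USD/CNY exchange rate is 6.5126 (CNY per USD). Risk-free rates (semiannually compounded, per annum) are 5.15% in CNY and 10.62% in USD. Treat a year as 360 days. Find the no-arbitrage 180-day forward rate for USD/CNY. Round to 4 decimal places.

6.3435

By covered interest parity, F = S · (1+r_CNY/2)^(2T) / (1+r_USD/2)^(2T)
= 6.5126 × 1.025750 / 1.053100 = 6.5126 × 0.974029
F = 6.3435 CNY per USD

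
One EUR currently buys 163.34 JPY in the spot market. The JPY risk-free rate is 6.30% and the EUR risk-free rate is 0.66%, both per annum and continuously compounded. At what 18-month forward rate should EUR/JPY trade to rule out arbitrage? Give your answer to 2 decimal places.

F = S·e^((r_JPY − r_EUR)T) = 163.34 · e^((0.0630 − 0.0066) × 18/12)
= 163.34 · e^0.084600 = 163.34 × 1.088282
F = 177.76 JPY per EUR

177.76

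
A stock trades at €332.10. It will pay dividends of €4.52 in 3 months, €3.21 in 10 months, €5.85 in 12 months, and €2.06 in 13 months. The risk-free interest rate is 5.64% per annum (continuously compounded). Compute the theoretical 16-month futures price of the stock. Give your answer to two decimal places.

PV(dividends) I = 4.52·e^(−0.0564·3/12) + 3.21·e^(−0.0564·10/12) + 5.85·e^(−0.0564·12/12) + 2.06·e^(−0.0564·13/12)
I = 4.4567 + 3.0626 + 5.5292 + 1.9379 = 14.9864
F = (S − I)·e^(rT) = (332.10 − 14.9864) · e^(0.0564·16/12)
= 317.1136 · e^0.075200 = 317.1136 × 1.078100 = €341.88

€341.88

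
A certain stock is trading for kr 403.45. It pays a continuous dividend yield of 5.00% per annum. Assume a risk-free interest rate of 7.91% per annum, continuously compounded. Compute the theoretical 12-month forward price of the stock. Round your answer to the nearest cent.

F = S·e^((r − q)T) = 403.45 · e^((0.0791 − 0.0500) × 12/12)
= 403.45 · e^0.029100 = 403.45 × 1.029528
F = kr 415.36

kr 415.36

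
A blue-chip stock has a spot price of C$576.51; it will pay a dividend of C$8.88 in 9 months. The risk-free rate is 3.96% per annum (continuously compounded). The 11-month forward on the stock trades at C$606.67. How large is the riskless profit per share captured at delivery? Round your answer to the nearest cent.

C$17.79 per share

PV(dividends) I = 8.88·e^(−0.0396·9/12) = 8.6201
Fair forward F* = (S − I)·e^(rT) = (576.51 − 8.6201)·e^0.036300 = 567.8899 × 1.036967 = 588.8831
Market C$606.67 > fair 588.8831: forward overpriced → cash-and-carry (borrow at r, buy the stock and collect the dividends, short the forward).
Profit at T = |F_mkt − F*| = |606.67 − 588.8831| = C$17.79 per share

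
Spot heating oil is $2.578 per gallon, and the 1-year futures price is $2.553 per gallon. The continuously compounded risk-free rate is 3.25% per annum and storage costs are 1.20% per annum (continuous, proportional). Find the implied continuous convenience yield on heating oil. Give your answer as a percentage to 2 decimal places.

5.42%

F = S·e^((r+u−y)T) ⇒ (r+u−y) = ln(F/S)/T
ln(2.553/2.578) = -0.009745; /T ⇒ -0.009745
y = r + u − ln(F/S)/T = 0.0325 + 0.0120 + 0.009745 = 0.054245
y = 5.42%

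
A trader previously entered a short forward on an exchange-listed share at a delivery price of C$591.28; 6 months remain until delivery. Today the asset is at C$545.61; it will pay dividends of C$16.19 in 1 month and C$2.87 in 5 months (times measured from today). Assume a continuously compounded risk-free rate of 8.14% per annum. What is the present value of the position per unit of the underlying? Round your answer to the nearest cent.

C$40.94

PV(remaining dividends) I = 16.19·e^(−0.0814·1/12) + 2.87·e^(−0.0814·5/12) = 18.8548
Current forward F = (S − I)·e^(rT) = (545.61 − 18.8548)·e^(0.0814·6/12) = 526.7552 × 1.041540 = 548.6366
Value (long) = (F − K)·e^(−rT) = (548.6366 − 591.28) × 0.960117 = -40.9427
Short position value = −(long value) = C$40.94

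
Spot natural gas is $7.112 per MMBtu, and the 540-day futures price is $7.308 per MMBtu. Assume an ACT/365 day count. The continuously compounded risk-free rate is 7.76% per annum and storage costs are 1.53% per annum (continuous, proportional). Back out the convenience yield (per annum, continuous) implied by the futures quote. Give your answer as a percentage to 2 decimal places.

F = S·e^((r+u−y)T) ⇒ (r+u−y) = ln(F/S)/T
ln(7.308/7.112) = 0.027186; /T ⇒ 0.018376
y = r + u − ln(F/S)/T = 0.0776 + 0.0153 − 0.018376 = 0.074524
y = 7.45%

7.45%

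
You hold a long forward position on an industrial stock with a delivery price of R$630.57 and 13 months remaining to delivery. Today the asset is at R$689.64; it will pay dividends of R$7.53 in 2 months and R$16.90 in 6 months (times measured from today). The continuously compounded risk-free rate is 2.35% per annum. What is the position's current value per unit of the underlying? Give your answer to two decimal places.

R$50.72

PV(remaining dividends) I = 7.53·e^(−0.0235·2/12) + 16.90·e^(−0.0235·6/12) = 24.2032
Current forward F = (S − I)·e^(rT) = (689.64 − 24.2032)·e^(0.0235·13/12) = 665.4368 × 1.025785 = 682.5951
Value (long) = (F − K)·e^(−rT) = (682.5951 − 630.57) × 0.974863 = 50.7173
Value = R$50.72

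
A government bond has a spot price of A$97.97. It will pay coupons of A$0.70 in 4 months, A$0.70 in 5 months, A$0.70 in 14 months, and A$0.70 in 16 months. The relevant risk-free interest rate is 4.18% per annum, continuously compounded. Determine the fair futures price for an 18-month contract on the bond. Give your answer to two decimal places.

PV(coupons) I = 0.70·e^(−0.0418·4/12) + 0.70·e^(−0.0418·5/12) + 0.70·e^(−0.0418·14/12) + 0.70·e^(−0.0418·16/12)
I = 0.6903 + 0.6879 + 0.6667 + 0.6621 = 2.7070
F = (S − I)·e^(rT) = (97.97 − 2.7070) · e^(0.0418·18/12)
= 95.2630 · e^0.062700 = 95.2630 × 1.064707 = A$101.43

A$101.43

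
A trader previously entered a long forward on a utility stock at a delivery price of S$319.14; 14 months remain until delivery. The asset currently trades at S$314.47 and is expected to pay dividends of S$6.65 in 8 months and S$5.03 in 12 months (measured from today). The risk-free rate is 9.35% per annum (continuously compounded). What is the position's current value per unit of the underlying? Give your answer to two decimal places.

PV(remaining dividends) I = 6.65·e^(−0.0935·8/12) + 5.03·e^(−0.0935·12/12) = 10.8292
Current forward F = (S − I)·e^(rT) = (314.47 − 10.8292)·e^(0.0935·14/12) = 303.6408 × 1.115255 = 338.6369
Value (long) = (F − K)·e^(−rT) = (338.6369 − 319.14) × 0.896656 = 17.4820
Value = S$17.48

S$17.48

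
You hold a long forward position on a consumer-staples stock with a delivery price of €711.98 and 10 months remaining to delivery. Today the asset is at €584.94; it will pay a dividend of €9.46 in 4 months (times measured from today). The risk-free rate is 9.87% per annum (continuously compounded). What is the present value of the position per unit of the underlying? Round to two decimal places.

PV(remaining dividends) I = 9.46·e^(−0.0987·4/12) = 9.1538
Current forward F = (S − I)·e^(rT) = (584.94 − 9.1538)·e^(0.0987·10/12) = 575.7862 × 1.085727 = 625.1466
Value (long) = (F − K)·e^(−rT) = (625.1466 − 711.98) × 0.921042 = -79.9772
Value = -€79.98

-€79.98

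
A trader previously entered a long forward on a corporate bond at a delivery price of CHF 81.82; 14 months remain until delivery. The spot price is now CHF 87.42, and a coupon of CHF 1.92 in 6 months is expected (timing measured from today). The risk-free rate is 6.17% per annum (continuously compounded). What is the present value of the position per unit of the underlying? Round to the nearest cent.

PV(remaining coupons) I = 1.92·e^(−0.0617·6/12) = 1.8617
Current forward F = (S − I)·e^(rT) = (87.42 − 1.8617)·e^(0.0617·14/12) = 85.5583 × 1.074637 = 91.9441
Value (long) = (F − K)·e^(−rT) = (91.9441 − 81.82) × 0.930546 = 9.4209
Value = CHF 9.42

CHF 9.42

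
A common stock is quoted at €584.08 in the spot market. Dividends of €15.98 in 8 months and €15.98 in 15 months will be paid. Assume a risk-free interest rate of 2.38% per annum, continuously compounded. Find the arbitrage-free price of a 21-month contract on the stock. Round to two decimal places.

€576.35

PV(dividends) I = 15.98·e^(−0.0238·8/12) + 15.98·e^(−0.0238·15/12)
I = 15.7285 + 15.5116 = 31.2401
F = (S − I)·e^(rT) = (584.08 − 31.2401) · e^(0.0238·21/12)
= 552.8399 · e^0.041650 = 552.8399 × 1.042530 = €576.35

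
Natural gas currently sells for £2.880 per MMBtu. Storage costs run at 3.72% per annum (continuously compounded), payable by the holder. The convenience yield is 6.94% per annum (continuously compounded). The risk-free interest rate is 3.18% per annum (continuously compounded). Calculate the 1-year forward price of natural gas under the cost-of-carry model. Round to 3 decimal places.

£2.879 per MMBtu

Net carry = r + u − y = 0.0318 + 0.0372 − 0.0694 = -0.0004
F = S·e^((r+u−y)T) = 2.880 · e^(-0.0004 × 1) = 2.880 · e^-0.000400
= 2.880 × 0.999600 = £2.879 per MMBtu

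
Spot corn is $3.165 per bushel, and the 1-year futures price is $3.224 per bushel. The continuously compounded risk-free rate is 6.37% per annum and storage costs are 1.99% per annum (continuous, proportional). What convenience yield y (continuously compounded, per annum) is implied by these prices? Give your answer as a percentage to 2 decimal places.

F = S·e^((r+u−y)T) ⇒ (r+u−y) = ln(F/S)/T
ln(3.224/3.165) = 0.018470; /T ⇒ 0.018470
y = r + u − ln(F/S)/T = 0.0637 + 0.0199 − 0.018470 = 0.065130
y = 6.51%

6.51%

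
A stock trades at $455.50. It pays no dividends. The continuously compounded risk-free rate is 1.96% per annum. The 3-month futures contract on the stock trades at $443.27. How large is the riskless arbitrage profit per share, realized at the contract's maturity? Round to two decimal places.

$14.47 per share

Fair futures: F* = S·e^(carry·T), with carry = r = 0.0196
F* = 455.50 · e^(0.0196 × 3/12) = 455.50 · e^0.004900 = 455.50 × 1.004912 = $457.7374
Market $443.27 < fair $457.7374: forward underpriced → reverse cash-and-carry (short spot, go long the forward).
At maturity, profit = |F_mkt − F*| = |443.27 − 457.7374| = $14.47 per share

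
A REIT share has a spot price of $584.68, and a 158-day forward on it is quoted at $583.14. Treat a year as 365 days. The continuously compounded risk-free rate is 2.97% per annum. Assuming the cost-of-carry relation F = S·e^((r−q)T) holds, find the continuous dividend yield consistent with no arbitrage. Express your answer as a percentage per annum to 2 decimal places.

From F = S·e^((r−q)T): (r − q) = ln(F/S)/T
ln(583.14/584.68) = ln(0.997366) = -0.002637
(r − q) = -0.002637 / (158/365) = -0.006092
q = r − ln(F/S)/T = 0.0297 + 0.006092 = 0.035792
q = 3.58%

3.58%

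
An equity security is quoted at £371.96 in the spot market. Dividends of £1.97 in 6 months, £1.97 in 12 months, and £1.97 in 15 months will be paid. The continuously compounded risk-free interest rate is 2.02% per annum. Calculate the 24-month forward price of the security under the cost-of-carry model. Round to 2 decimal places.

£381.25

PV(dividends) I = 1.97·e^(−0.0202·6/12) + 1.97·e^(−0.0202·12/12) + 1.97·e^(−0.0202·15/12)
I = 1.9502 + 1.9306 + 1.9209 = 5.8017
F = (S − I)·e^(rT) = (371.96 − 5.8017) · e^(0.0202·24/12)
= 366.1583 · e^0.040400 = 366.1583 × 1.041227 = £381.25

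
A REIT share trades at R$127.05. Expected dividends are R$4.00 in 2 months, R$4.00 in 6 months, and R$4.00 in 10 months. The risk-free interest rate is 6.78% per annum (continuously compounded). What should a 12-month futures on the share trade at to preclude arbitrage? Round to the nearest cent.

PV(dividends) I = 4.00·e^(−0.0678·2/12) + 4.00·e^(−0.0678·6/12) + 4.00·e^(−0.0678·10/12)
I = 3.9551 + 3.8667 + 3.7803 = 11.6021
F = (S − I)·e^(rT) = (127.05 − 11.6021) · e^(0.0678·12/12)
= 115.4479 · e^0.067800 = 115.4479 × 1.070151 = R$123.55

R$123.55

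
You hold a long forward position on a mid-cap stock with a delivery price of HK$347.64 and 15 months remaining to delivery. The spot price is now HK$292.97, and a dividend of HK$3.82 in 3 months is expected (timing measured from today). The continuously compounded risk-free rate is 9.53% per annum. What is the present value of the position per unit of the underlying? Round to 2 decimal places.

PV(remaining dividends) I = 3.82·e^(−0.0953·3/12) = 3.7301
Current forward F = (S − I)·e^(rT) = (292.97 − 3.7301)·e^(0.0953·15/12) = 289.2399 × 1.126511 = 325.8319
Value (long) = (F − K)·e^(−rT) = (325.8319 − 347.64) × 0.887697 = -19.3590
Value = -HK$19.36

-HK$19.36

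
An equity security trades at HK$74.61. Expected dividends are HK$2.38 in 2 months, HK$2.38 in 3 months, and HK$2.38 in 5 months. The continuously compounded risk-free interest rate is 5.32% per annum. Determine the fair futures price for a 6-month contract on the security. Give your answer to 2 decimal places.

HK$69.40

PV(dividends) I = 2.38·e^(−0.0532·2/12) + 2.38·e^(−0.0532·3/12) + 2.38·e^(−0.0532·5/12)
I = 2.3590 + 2.3486 + 2.3278 = 7.0354
F = (S − I)·e^(rT) = (74.61 − 7.0354) · e^(0.0532·6/12)
= 67.5746 · e^0.026600 = 67.5746 × 1.026957 = HK$69.40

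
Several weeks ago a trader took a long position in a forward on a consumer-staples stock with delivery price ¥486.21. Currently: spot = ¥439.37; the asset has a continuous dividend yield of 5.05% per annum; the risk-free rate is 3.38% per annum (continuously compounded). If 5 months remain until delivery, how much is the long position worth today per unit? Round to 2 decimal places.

Current fair forward for the remaining 5 months: F = S·e^((r − q)·T), (r − q) = 0.0338 − 0.0505 = -0.0167
F = 439.37 · e^(-0.0167 × 5/12) = 439.37 × 0.993066 = 436.3234
Value of long forward = (F − K)·e^(−rT) = (436.3234 − 486.21) · e^(−0.0338·5/12)
= -49.8866 × 0.986015 = -49.19

-¥49.19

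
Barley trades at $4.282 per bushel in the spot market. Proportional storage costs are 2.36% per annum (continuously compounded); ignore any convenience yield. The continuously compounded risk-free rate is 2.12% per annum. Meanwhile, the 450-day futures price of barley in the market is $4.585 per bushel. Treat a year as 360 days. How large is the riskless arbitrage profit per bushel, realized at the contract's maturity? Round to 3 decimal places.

$0.056 per bushel

Fair futures: F* = S·e^(carry·T), with carry = (r + u) = 0.0212 + 0.0236 = 0.0448
F* = 4.282 · e^(0.0448 × 450/360) = 4.282 · e^0.056000 = 4.282 × 1.057598 = $4.5286
Market $4.585 > fair $4.5286: forward overpriced → cash-and-carry (buy spot, short the forward).
At maturity, profit = |F_mkt − F*| = |4.585 − 4.5286| = $0.056 per bushel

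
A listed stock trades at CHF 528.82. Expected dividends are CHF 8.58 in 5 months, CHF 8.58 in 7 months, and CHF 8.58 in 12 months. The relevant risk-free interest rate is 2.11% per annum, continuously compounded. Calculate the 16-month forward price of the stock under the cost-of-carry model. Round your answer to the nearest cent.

PV(dividends) I = 8.58·e^(−0.0211·5/12) + 8.58·e^(−0.0211·7/12) + 8.58·e^(−0.0211·12/12)
I = 8.5049 + 8.4750 + 8.4009 = 25.3808
F = (S − I)·e^(rT) = (528.82 − 25.3808) · e^(0.0211·16/12)
= 503.4392 · e^0.028133 = 503.4392 × 1.028532 = CHF 517.80

CHF 517.80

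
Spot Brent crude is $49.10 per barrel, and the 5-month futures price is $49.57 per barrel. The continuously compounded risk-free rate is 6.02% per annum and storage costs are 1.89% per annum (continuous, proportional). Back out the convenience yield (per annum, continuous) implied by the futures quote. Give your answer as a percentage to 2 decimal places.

F = S·e^((r+u−y)T) ⇒ (r+u−y) = ln(F/S)/T
ln(49.57/49.10) = 0.009527; /T ⇒ 0.022865
y = r + u − ln(F/S)/T = 0.0602 + 0.0189 − 0.022865 = 0.056235
y = 5.62%

5.62%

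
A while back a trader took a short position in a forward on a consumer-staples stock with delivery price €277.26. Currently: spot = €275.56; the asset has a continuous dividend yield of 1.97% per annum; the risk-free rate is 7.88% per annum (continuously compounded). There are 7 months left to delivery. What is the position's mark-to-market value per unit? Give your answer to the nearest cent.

Current fair forward for the remaining 7 months: F = S·e^((r − q)·T), (r − q) = 0.0788 − 0.0197 = 0.0591
F = 275.56 · e^(0.0591 × 7/12) = 275.56 × 1.035076 = 285.2255
Value of long forward = (F − K)·e^(−rT) = (285.2255 − 277.26) · e^(−0.0788·7/12)
= 7.9655 × 0.955074 = 7.61
Short position value = −(long value) = -€7.61

-€7.61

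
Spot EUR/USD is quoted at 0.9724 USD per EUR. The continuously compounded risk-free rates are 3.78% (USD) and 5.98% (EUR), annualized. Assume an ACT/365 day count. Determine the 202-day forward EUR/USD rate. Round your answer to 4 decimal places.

F = S·e^((r_USD − r_EUR)T) = 0.9724 · e^((0.0378 − 0.0598) × 202/365)
= 0.9724 · e^-0.012175 = 0.9724 × 0.987899
F = 0.9606 USD per EUR

0.9606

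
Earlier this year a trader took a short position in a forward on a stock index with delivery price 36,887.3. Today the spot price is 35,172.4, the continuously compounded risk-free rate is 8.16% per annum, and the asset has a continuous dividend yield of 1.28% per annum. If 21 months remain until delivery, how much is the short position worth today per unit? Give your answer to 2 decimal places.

Current fair forward for the remaining 21 months: F = S·e^((r − q)·T), (r − q) = 0.0816 − 0.0128 = 0.0688
F = 35172.4 · e^(0.0688 × 21/12) = 35172.4 × 1.12794794 = 39672.6361
Value of long forward = (F − K)·e^(−rT) = (39672.6361 − 36887.3) · e^(−0.0816·21/12)
= 2785.3361 × 0.86692744 = 2414.68
Short position value = −(long value) = -2414.68

-2414.68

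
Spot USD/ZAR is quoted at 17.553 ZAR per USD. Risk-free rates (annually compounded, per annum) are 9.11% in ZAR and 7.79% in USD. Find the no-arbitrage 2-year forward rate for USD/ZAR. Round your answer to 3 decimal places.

17.986

By covered interest parity, F = S · (1+r_ZAR)^T / (1+r_USD)^T
= 17.553 × 1.190499 / 1.161868 = 17.553 × 1.024642
F = 17.986 ZAR per USD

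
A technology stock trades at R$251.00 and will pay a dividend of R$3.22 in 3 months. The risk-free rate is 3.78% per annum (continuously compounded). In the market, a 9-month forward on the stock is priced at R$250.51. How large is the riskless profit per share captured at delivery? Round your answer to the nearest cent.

PV(dividends) I = 3.22·e^(−0.0378·3/12) = 3.1897
Fair forward F* = (S − I)·e^(rT) = (251.00 − 3.1897)·e^0.028350 = 247.8103 × 1.028756 = 254.9363
Market R$250.51 < fair 254.9363: forward underpriced → reverse cash-and-carry (short the stock, invest proceeds at r, pay the dividends, go long the forward).
Profit at T = |F_mkt − F*| = |250.51 − 254.9363| = R$4.43 per share

R$4.43 per share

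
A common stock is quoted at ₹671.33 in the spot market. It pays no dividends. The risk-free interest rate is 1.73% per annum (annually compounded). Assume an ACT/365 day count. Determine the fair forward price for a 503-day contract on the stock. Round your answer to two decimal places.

F = S · (1+r)^T
= 671.33 × 1.023919
F = ₹687.39

₹687.39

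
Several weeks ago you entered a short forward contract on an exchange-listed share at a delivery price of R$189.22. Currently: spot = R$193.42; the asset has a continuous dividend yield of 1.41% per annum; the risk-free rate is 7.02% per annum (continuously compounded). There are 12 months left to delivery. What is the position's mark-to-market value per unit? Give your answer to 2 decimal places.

-R$14.32

Current fair forward for the remaining 12 months: F = S·e^((r − q)·T), (r − q) = 0.0702 − 0.0141 = 0.0561
F = 193.42 · e^(0.0561 × 12/12) = 193.42 × 1.057703 = 204.5809
Value of long forward = (F − K)·e^(−rT) = (204.5809 − 189.22) · e^(−0.0702·12/12)
= 15.3609 × 0.932207 = 14.32
Short position value = −(long value) = -R$14.32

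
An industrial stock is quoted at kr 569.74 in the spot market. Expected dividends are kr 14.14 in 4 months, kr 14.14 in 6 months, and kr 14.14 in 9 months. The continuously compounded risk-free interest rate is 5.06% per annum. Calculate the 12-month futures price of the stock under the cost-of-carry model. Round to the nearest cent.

PV(dividends) I = 14.14·e^(−0.0506·4/12) + 14.14·e^(−0.0506·6/12) + 14.14·e^(−0.0506·9/12)
I = 13.9035 + 13.7867 + 13.6134 = 41.3036
F = (S − I)·e^(rT) = (569.74 − 41.3036) · e^(0.0506·12/12)
= 528.4364 · e^0.050600 = 528.4364 × 1.051902 = kr 555.86

kr 555.86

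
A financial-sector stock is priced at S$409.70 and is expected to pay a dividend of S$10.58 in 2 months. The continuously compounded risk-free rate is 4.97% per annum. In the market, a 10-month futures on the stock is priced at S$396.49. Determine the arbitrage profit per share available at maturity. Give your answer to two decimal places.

S$19.60 per share

PV(dividends) I = 10.58·e^(−0.0497·2/12) = 10.4927
Fair futures F* = (S − I)·e^(rT) = (409.70 − 10.4927)·e^0.041417 = 399.2073 × 1.042287 = 416.0886
Market S$396.49 < fair 416.0886: forward underpriced → reverse cash-and-carry (short the stock, invest proceeds at r, pay the dividends, go long the forward).
Profit at T = |F_mkt − F*| = |396.49 − 416.0886| = S$19.60 per share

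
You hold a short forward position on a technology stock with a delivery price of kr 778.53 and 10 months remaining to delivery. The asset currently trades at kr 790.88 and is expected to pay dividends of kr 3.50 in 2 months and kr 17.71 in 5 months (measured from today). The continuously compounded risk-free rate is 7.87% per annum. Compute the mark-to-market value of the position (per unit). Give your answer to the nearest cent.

PV(remaining dividends) I = 3.50·e^(−0.0787·2/12) + 17.71·e^(−0.0787·5/12) = 20.5931
Current forward F = (S − I)·e^(rT) = (790.88 − 20.5931)·e^(0.0787·10/12) = 770.2869 × 1.067782 = 822.4985
Value (long) = (F − K)·e^(−rT) = (822.4985 − 778.53) × 0.936521 = 41.1774
Short position value = −(long value) = -kr 41.18

-kr 41.18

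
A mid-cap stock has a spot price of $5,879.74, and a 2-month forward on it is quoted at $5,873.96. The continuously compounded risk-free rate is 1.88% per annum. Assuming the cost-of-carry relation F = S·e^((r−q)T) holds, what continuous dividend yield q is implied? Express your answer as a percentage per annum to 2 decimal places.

From F = S·e^((r−q)T): (r − q) = ln(F/S)/T
ln(5873.96/5879.74) = ln(0.999017) = -0.000983
(r − q) = -0.000983 / (2/12) = -0.005898
q = r − ln(F/S)/T = 0.0188 + 0.005898 = 0.024698
q = 2.47%

2.47%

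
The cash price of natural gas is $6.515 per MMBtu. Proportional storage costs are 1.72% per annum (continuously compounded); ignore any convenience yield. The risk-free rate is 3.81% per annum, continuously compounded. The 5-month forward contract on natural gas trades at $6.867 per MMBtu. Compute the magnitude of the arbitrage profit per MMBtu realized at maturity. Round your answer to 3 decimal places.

Fair forward: F* = S·e^(carry·T), with carry = (r + u) = 0.0381 + 0.0172 = 0.0553
F* = 6.515 · e^(0.0553 × 5/12) = 6.515 · e^0.023042 = 6.515 × 1.023310 = $6.6669
Market $6.867 > fair $6.6669: forward overpriced → cash-and-carry (buy spot, short the forward).
At maturity, profit = |F_mkt − F*| = |6.867 − 6.6669| = $0.200 per MMBtu

$0.200 per MMBtu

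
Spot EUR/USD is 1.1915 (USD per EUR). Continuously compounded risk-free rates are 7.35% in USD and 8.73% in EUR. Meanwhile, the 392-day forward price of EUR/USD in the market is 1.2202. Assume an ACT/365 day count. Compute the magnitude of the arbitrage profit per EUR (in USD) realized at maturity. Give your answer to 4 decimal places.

0.0462 per EUR (in USD)

Fair forward: F* = S·e^(carry·T), with carry = (r_USD − r_EUR) = 0.0735 − 0.0873 = -0.0138
F* = 1.1915 · e^(-0.0138 × 392/365) = 1.1915 · e^-0.014821 = 1.1915 × 0.985288 = 1.1740
Market 1.2202 > fair 1.1740: forward overpriced → cash-and-carry (buy spot, short the forward).
At maturity, profit = |F_mkt − F*| = |1.2202 − 1.1740| = 0.0462 per EUR (in USD)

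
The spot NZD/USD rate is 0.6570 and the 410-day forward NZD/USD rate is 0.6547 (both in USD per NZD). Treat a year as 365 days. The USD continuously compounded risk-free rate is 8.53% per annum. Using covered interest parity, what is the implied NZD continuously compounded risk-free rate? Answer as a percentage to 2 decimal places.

8.84%

F = S·e^((r_USD − r_NZD)T) ⇒ r_NZD = r_USD − ln(F/S)/T
ln(0.6547/0.6570) = -0.003507; /(410/365) = -0.003122
r_NZD = 0.0853 + 0.003122 = 0.088422
r_NZD = 8.84%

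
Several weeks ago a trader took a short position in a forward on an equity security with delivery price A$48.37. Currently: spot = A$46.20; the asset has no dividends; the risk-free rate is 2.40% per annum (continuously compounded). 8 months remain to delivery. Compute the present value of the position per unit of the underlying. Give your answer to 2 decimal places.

A$1.40

Current fair forward for the remaining 8 months: F = S·e^(r·T), r = 0.0240
F = 46.20 · e^(0.0240 × 8/12) = 46.20 × 1.016129 = 46.9452
Value of long forward = (F − K)·e^(−rT) = (46.9452 − 48.37) · e^(−0.0240·8/12)
= -1.4248 × 0.984127 = -1.40
Short position value = −(long value) = A$1.40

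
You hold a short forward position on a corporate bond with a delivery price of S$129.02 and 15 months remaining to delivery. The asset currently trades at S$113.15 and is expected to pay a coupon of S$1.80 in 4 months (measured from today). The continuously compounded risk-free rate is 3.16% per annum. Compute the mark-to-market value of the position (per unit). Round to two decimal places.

PV(remaining coupons) I = 1.80·e^(−0.0316·4/12) = 1.7811
Current forward F = (S − I)·e^(rT) = (113.15 − 1.7811)·e^(0.0316·15/12) = 111.3689 × 1.040290 = 115.8560
Value (long) = (F − K)·e^(−rT) = (115.8560 − 129.02) × 0.961270 = -12.6542
Short position value = −(long value) = S$12.65

S$12.65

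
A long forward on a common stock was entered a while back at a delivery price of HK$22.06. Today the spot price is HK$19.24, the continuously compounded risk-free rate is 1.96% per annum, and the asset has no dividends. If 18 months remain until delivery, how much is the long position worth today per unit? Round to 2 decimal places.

Current fair forward for the remaining 18 months: F = S·e^(r·T), r = 0.0196
F = 19.24 · e^(0.0196 × 18/12) = 19.24 × 1.029836 = 19.8140
Value of long forward = (F − K)·e^(−rT) = (19.8140 − 22.06) · e^(−0.0196·18/12)
= -2.2460 × 0.971028 = -2.18

-HK$2.18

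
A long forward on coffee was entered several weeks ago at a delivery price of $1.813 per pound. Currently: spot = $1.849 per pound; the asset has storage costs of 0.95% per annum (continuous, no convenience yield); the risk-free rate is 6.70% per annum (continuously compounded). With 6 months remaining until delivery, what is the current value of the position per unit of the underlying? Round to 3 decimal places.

Current fair forward for the remaining 6 months: F = S·e^((r + u)·T), (r + u) = 0.0670 + 0.0095 = 0.0765
F = 1.849 · e^(0.0765 × 6/12) = 1.849 × 1.038991 = 1.9211
Value of long forward = (F − K)·e^(−rT) = (1.9211 − 1.813) · e^(−0.0670·6/12)
= 0.1081 × 0.967055 = 0.105

$0.105 per pound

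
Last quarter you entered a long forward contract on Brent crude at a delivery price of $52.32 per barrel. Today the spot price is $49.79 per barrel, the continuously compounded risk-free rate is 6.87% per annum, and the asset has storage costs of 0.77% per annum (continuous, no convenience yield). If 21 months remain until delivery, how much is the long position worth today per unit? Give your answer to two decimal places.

Current fair forward for the remaining 21 months: F = S·e^((r + u)·T), (r + u) = 0.0687 + 0.0077 = 0.0764
F = 49.79 · e^(0.0764 × 21/12) = 49.79 × 1.143050 = 56.9125
Value of long forward = (F − K)·e^(−rT) = (56.9125 − 52.32) · e^(−0.0687·21/12)
= 4.5925 × 0.886721 = 4.07

$4.07 per barrel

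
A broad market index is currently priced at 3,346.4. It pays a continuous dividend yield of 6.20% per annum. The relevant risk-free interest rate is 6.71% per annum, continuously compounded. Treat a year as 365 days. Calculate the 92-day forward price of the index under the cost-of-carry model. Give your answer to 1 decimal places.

F = S·e^((r − q)T) = 3346.4 · e^((0.0671 − 0.0620) × 92/365)
= 3346.4 · e^0.001285 = 3346.4 × 1.001286
F = 3,350.7

3,350.7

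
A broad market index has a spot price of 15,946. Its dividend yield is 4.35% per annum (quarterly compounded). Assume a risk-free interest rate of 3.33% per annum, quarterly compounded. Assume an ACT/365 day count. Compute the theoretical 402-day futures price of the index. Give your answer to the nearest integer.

15,770

F = S · (1+r/4)^(4T) / (1+q/4)^(4T)
= 15946 × 1.037199 / 1.048805 = 15946 × 0.988934
F = 15,770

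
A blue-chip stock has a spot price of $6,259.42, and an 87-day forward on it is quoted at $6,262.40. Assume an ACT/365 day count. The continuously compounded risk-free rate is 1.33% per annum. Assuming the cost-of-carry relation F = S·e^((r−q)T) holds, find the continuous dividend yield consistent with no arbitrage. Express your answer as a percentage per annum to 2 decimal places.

1.13%

From F = S·e^((r−q)T): (r − q) = ln(F/S)/T
ln(6262.40/6259.42) = ln(1.000476) = 0.000476
(r − q) = 0.000476 / (87/365) = 0.001997
q = r − ln(F/S)/T = 0.0133 − 0.001997 = 0.011303
q = 1.13%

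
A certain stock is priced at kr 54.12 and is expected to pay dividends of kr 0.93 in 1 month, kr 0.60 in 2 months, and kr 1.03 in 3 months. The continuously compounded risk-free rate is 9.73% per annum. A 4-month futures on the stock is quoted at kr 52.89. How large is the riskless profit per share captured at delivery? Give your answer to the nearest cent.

PV(dividends) I = 0.93·e^(−0.0973·1/12) + 0.60·e^(−0.0973·2/12) + 1.03·e^(−0.0973·3/12) = 2.5181
Fair futures F* = (S − I)·e^(rT) = (54.12 − 2.5181)·e^0.032433 = 51.6019 × 1.032965 = 53.3030
Market kr 52.89 < fair 53.3030: forward underpriced → reverse cash-and-carry (short the stock, invest proceeds at r, pay the dividends, go long the forward).
Profit at T = |F_mkt − F*| = |52.89 − 53.3030| = kr 0.41 per share

kr 0.41 per share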